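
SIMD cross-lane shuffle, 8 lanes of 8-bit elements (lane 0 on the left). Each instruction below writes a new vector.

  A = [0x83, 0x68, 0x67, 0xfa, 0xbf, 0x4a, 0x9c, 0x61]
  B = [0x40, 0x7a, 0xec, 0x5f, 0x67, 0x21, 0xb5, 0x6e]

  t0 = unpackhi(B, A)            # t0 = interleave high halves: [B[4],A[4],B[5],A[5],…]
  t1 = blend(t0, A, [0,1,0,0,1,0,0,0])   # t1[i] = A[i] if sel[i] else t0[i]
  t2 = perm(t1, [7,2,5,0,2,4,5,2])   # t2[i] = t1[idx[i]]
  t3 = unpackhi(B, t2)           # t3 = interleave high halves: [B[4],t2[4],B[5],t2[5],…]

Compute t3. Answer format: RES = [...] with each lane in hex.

RES = [ 0x67  0x21  0x21  0xbf  0xb5  0x9c  0x6e  0x21 ]

→ t0 |67|bf|21|4a|b5|9c|6e|61|
→ t1 |67|68|21|4a|bf|9c|6e|61|
→ t2 |61|21|9c|67|21|bf|9c|21|
→ t3 |67|21|21|bf|b5|9c|6e|21|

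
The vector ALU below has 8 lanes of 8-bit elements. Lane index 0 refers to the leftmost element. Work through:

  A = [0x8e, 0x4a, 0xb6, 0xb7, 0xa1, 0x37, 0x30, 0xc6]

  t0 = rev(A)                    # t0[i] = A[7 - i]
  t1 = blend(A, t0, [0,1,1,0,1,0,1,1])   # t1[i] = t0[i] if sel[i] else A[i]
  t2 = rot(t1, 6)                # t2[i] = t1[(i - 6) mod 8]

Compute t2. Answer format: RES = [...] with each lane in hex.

  t0: c6 30 37 a1 b7 b6 4a 8e
  t1: 8e 30 37 b7 b7 37 4a 8e
  t2: 37 b7 b7 37 4a 8e 8e 30

RES = [ 0x37  0xb7  0xb7  0x37  0x4a  0x8e  0x8e  0x30 ]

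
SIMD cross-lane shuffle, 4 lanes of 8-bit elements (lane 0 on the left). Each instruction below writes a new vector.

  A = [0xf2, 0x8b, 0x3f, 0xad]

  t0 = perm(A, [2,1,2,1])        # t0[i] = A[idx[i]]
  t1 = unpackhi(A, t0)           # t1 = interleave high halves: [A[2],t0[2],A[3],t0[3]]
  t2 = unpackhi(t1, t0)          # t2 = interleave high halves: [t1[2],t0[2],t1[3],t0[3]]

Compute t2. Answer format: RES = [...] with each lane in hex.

→ t0 |3f|8b|3f|8b|
→ t1 |3f|3f|ad|8b|
→ t2 |ad|3f|8b|8b|

RES = [0xad, 0x3f, 0x8b, 0x8b]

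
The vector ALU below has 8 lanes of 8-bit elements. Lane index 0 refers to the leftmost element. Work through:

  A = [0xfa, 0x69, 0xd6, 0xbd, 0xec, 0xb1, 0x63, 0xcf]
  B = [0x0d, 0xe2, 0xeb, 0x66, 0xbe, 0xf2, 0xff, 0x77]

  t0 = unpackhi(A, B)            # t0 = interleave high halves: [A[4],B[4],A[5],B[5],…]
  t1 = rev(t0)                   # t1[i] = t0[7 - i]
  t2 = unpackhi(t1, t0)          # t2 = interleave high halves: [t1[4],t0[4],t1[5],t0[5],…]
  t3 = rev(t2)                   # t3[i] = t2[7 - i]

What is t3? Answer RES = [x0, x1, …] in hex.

t0 = [0xec, 0xbe, 0xb1, 0xf2, 0x63, 0xff, 0xcf, 0x77]
t1 = [0x77, 0xcf, 0xff, 0x63, 0xf2, 0xb1, 0xbe, 0xec]
t2 = [0xf2, 0x63, 0xb1, 0xff, 0xbe, 0xcf, 0xec, 0x77]
t3 = [0x77, 0xec, 0xcf, 0xbe, 0xff, 0xb1, 0x63, 0xf2]

RES = [0x77, 0xec, 0xcf, 0xbe, 0xff, 0xb1, 0x63, 0xf2]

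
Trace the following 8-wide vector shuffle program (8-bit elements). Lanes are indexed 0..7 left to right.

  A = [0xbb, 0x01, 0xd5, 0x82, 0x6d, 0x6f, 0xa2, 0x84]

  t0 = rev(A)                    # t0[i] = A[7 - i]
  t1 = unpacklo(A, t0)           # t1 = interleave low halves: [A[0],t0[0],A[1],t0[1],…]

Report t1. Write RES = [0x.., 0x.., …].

RES = [ 0xbb  0x84  0x01  0xa2  0xd5  0x6f  0x82  0x6d ]

  t0: 84 a2 6f 6d 82 d5 01 bb
  t1: bb 84 01 a2 d5 6f 82 6d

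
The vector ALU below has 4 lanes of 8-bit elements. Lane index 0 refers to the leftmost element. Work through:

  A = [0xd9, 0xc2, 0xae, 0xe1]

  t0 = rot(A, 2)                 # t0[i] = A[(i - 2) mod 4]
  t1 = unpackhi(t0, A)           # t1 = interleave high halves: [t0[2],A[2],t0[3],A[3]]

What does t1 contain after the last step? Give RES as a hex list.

RES = [ 0xd9  0xae  0xc2  0xe1 ]

  t0: ae e1 d9 c2
  t1: d9 ae c2 e1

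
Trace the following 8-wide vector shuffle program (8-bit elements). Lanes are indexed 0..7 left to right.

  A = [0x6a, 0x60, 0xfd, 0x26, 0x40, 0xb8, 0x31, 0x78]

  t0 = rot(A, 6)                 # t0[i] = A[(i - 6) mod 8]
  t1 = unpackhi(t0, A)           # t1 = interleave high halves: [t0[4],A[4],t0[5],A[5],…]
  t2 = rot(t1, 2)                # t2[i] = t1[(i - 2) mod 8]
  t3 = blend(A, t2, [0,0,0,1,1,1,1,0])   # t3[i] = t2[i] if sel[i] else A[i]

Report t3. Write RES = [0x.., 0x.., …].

RES = [0x6a, 0x60, 0xfd, 0x40, 0x78, 0xb8, 0x6a, 0x78]

t0 = [0xfd, 0x26, 0x40, 0xb8, 0x31, 0x78, 0x6a, 0x60]
t1 = [0x31, 0x40, 0x78, 0xb8, 0x6a, 0x31, 0x60, 0x78]
t2 = [0x60, 0x78, 0x31, 0x40, 0x78, 0xb8, 0x6a, 0x31]
t3 = [0x6a, 0x60, 0xfd, 0x40, 0x78, 0xb8, 0x6a, 0x78]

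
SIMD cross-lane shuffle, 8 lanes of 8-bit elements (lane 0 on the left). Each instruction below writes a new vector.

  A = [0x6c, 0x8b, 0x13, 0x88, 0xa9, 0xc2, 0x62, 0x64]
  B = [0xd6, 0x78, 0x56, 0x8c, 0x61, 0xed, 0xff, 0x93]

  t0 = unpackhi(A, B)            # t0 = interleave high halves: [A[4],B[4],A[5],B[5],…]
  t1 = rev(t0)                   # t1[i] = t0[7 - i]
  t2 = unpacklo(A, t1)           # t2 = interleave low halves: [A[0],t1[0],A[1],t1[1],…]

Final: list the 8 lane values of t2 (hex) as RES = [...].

  t0: a9 61 c2 ed 62 ff 64 93
  t1: 93 64 ff 62 ed c2 61 a9
  t2: 6c 93 8b 64 13 ff 88 62

RES = [ 0x6c  0x93  0x8b  0x64  0x13  0xff  0x88  0x62 ]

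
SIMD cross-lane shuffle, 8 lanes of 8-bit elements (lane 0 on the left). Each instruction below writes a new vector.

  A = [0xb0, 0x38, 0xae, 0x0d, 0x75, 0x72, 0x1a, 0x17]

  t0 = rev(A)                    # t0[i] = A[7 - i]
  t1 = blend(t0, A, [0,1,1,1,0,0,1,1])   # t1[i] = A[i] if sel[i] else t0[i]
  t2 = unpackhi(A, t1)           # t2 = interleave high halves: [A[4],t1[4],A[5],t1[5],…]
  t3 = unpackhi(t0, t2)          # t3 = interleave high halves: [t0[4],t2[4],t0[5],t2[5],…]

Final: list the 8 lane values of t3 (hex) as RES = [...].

  t0: 17 1a 72 75 0d ae 38 b0
  t1: 17 38 ae 0d 0d ae 1a 17
  t2: 75 0d 72 ae 1a 1a 17 17
  t3: 0d 1a ae 1a 38 17 b0 17

RES = [ 0x0d  0x1a  0xae  0x1a  0x38  0x17  0xb0  0x17 ]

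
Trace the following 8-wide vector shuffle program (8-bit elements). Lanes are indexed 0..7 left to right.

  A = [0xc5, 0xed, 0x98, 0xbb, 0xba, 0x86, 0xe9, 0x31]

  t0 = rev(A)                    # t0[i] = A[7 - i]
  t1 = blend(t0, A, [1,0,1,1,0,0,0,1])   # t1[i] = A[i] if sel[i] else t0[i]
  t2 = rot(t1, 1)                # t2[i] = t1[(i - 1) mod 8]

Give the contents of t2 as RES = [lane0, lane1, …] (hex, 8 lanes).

  t0: 31 e9 86 ba bb 98 ed c5
  t1: c5 e9 98 bb bb 98 ed 31
  t2: 31 c5 e9 98 bb bb 98 ed

RES = [ 0x31  0xc5  0xe9  0x98  0xbb  0xbb  0x98  0xed ]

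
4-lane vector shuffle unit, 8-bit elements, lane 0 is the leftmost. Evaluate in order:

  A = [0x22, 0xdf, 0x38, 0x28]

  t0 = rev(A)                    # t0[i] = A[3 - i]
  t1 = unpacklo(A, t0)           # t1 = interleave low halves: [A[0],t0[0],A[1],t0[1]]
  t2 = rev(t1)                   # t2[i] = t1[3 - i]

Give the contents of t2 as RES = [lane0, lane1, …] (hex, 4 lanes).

RES = [0x38, 0xdf, 0x28, 0x22]

  t0: 28 38 df 22
  t1: 22 28 df 38
  t2: 38 df 28 22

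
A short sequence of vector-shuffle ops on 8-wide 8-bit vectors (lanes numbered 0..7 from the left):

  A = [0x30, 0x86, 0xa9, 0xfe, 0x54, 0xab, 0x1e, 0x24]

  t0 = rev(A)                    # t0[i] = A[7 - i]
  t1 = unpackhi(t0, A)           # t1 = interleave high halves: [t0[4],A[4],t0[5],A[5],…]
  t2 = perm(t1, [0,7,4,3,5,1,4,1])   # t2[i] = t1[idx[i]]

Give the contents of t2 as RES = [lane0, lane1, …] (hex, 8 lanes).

→ t0 |24|1e|ab|54|fe|a9|86|30|
→ t1 |fe|54|a9|ab|86|1e|30|24|
→ t2 |fe|24|86|ab|1e|54|86|54|

RES = [ 0xfe  0x24  0x86  0xab  0x1e  0x54  0x86  0x54 ]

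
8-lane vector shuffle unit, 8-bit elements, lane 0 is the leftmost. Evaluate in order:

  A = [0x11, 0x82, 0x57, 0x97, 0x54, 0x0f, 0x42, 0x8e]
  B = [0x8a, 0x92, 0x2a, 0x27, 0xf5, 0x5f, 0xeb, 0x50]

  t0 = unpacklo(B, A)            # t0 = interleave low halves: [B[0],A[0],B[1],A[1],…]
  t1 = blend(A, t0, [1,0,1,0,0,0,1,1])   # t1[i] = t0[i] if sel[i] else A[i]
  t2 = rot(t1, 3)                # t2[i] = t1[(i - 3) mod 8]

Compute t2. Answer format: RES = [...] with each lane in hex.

t0 = [0x8a, 0x11, 0x92, 0x82, 0x2a, 0x57, 0x27, 0x97]
t1 = [0x8a, 0x82, 0x92, 0x97, 0x54, 0x0f, 0x27, 0x97]
t2 = [0x0f, 0x27, 0x97, 0x8a, 0x82, 0x92, 0x97, 0x54]

RES = [0x0f, 0x27, 0x97, 0x8a, 0x82, 0x92, 0x97, 0x54]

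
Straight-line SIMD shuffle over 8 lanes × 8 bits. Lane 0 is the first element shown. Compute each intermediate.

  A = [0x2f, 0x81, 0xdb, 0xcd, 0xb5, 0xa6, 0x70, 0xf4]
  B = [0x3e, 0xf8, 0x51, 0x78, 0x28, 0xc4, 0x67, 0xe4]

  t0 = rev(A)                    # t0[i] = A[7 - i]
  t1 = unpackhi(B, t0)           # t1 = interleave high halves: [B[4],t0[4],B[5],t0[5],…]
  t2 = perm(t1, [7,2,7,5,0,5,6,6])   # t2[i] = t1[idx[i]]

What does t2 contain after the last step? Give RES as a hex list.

t0 = [0xf4, 0x70, 0xa6, 0xb5, 0xcd, 0xdb, 0x81, 0x2f]
t1 = [0x28, 0xcd, 0xc4, 0xdb, 0x67, 0x81, 0xe4, 0x2f]
t2 = [0x2f, 0xc4, 0x2f, 0x81, 0x28, 0x81, 0xe4, 0xe4]

RES = [ 0x2f  0xc4  0x2f  0x81  0x28  0x81  0xe4  0xe4 ]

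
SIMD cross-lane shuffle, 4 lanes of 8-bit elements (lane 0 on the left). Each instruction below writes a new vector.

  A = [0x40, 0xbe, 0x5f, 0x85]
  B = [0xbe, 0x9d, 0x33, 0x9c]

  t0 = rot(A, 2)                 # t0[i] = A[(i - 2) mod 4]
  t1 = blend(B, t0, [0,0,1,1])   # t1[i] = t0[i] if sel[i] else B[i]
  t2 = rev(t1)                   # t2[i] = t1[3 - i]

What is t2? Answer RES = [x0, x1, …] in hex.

RES = [0xbe, 0x40, 0x9d, 0xbe]

t0 = [0x5f, 0x85, 0x40, 0xbe]
t1 = [0xbe, 0x9d, 0x40, 0xbe]
t2 = [0xbe, 0x40, 0x9d, 0xbe]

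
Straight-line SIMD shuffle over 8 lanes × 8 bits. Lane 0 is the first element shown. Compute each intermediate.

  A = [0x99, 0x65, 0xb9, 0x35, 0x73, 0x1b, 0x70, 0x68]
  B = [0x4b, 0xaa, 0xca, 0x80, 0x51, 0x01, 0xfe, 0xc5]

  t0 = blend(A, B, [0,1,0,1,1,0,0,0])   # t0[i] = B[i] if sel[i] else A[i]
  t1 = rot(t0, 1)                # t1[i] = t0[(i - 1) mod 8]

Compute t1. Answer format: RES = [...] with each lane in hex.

  t0: 99 aa b9 80 51 1b 70 68
  t1: 68 99 aa b9 80 51 1b 70

RES = [0x68, 0x99, 0xaa, 0xb9, 0x80, 0x51, 0x1b, 0x70]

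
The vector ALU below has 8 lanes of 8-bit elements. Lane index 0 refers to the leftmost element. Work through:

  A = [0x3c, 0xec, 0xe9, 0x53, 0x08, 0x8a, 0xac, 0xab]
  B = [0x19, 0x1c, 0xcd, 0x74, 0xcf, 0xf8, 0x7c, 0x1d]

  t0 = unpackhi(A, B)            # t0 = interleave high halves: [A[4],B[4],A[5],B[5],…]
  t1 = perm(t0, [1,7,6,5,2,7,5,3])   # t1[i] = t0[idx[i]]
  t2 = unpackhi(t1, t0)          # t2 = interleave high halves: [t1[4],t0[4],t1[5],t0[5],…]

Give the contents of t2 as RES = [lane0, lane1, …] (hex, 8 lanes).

RES = [ 0x8a  0xac  0x1d  0x7c  0x7c  0xab  0xf8  0x1d ]

t0 = [0x08, 0xcf, 0x8a, 0xf8, 0xac, 0x7c, 0xab, 0x1d]
t1 = [0xcf, 0x1d, 0xab, 0x7c, 0x8a, 0x1d, 0x7c, 0xf8]
t2 = [0x8a, 0xac, 0x1d, 0x7c, 0x7c, 0xab, 0xf8, 0x1d]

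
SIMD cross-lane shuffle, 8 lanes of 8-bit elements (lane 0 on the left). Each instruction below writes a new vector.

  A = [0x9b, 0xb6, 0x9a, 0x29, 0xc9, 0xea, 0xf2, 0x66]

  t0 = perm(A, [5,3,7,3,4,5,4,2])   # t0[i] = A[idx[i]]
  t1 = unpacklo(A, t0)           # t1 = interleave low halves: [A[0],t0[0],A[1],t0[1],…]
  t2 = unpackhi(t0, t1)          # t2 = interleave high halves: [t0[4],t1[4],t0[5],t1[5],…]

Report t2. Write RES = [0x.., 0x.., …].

RES = [0xc9, 0x9a, 0xea, 0x66, 0xc9, 0x29, 0x9a, 0x29]

→ t0 |ea|29|66|29|c9|ea|c9|9a|
→ t1 |9b|ea|b6|29|9a|66|29|29|
→ t2 |c9|9a|ea|66|c9|29|9a|29|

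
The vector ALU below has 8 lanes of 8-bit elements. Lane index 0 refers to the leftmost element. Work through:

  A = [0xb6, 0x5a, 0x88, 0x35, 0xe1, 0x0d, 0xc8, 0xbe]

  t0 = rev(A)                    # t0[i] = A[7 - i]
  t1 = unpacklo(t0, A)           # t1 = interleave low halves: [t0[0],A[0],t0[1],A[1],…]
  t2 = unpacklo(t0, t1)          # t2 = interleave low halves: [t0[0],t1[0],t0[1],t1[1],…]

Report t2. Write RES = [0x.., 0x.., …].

→ t0 |be|c8|0d|e1|35|88|5a|b6|
→ t1 |be|b6|c8|5a|0d|88|e1|35|
→ t2 |be|be|c8|b6|0d|c8|e1|5a|

RES = [ 0xbe  0xbe  0xc8  0xb6  0x0d  0xc8  0xe1  0x5a ]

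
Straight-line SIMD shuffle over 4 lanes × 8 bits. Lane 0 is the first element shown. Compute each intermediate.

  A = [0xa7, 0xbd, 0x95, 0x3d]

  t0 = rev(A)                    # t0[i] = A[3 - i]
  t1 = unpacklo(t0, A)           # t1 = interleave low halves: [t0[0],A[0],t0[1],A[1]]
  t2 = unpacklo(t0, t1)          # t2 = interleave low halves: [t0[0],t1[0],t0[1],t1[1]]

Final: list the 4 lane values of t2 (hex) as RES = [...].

t0 = [0x3d, 0x95, 0xbd, 0xa7]
t1 = [0x3d, 0xa7, 0x95, 0xbd]
t2 = [0x3d, 0x3d, 0x95, 0xa7]

RES = [0x3d, 0x3d, 0x95, 0xa7]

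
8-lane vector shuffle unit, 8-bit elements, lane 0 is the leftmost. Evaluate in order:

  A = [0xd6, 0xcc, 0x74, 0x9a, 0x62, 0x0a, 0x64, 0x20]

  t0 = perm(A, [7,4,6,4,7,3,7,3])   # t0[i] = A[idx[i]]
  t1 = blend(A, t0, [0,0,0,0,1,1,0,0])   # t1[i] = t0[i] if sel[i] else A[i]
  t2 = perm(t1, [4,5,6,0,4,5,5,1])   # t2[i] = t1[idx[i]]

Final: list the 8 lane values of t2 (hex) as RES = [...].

RES = [0x20, 0x9a, 0x64, 0xd6, 0x20, 0x9a, 0x9a, 0xcc]

  t0: 20 62 64 62 20 9a 20 9a
  t1: d6 cc 74 9a 20 9a 64 20
  t2: 20 9a 64 d6 20 9a 9a cc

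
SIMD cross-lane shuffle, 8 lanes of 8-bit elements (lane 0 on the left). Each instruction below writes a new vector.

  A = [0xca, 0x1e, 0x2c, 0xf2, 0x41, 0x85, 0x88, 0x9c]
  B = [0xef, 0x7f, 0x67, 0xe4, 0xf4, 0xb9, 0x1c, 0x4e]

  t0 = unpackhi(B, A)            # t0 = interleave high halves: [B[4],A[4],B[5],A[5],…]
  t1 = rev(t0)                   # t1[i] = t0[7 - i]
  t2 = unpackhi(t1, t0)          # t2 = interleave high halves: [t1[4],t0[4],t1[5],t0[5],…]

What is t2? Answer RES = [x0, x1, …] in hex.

→ t0 |f4|41|b9|85|1c|88|4e|9c|
→ t1 |9c|4e|88|1c|85|b9|41|f4|
→ t2 |85|1c|b9|88|41|4e|f4|9c|

RES = [ 0x85  0x1c  0xb9  0x88  0x41  0x4e  0xf4  0x9c ]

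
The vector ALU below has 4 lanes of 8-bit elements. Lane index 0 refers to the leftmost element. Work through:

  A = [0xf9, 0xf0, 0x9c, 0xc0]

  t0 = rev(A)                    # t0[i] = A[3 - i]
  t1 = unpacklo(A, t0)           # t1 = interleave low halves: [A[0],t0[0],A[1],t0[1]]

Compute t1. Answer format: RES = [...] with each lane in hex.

RES = [ 0xf9  0xc0  0xf0  0x9c ]

  t0: c0 9c f0 f9
  t1: f9 c0 f0 9c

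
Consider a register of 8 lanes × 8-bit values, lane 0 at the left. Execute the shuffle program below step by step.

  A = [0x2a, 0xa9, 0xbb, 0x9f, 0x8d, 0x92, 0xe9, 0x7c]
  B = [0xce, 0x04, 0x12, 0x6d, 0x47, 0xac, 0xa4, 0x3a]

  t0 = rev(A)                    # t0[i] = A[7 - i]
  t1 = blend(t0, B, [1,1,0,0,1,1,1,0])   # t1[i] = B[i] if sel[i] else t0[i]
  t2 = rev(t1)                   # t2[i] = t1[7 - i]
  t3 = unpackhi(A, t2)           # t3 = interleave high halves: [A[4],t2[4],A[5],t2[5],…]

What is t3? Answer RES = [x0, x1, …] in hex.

RES = [0x8d, 0x8d, 0x92, 0x92, 0xe9, 0x04, 0x7c, 0xce]

→ t0 |7c|e9|92|8d|9f|bb|a9|2a|
→ t1 |ce|04|92|8d|47|ac|a4|2a|
→ t2 |2a|a4|ac|47|8d|92|04|ce|
→ t3 |8d|8d|92|92|e9|04|7c|ce|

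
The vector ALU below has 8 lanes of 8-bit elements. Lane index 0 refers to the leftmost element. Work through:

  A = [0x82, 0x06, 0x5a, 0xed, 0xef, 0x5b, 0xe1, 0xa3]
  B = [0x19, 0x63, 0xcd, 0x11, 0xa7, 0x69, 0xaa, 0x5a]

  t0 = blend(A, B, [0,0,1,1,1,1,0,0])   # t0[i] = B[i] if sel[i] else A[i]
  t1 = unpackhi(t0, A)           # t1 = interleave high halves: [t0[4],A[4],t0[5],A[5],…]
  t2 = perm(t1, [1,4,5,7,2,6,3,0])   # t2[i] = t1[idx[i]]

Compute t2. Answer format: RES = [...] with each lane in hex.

  t0: 82 06 cd 11 a7 69 e1 a3
  t1: a7 ef 69 5b e1 e1 a3 a3
  t2: ef e1 e1 a3 69 a3 5b a7

RES = [0xef, 0xe1, 0xe1, 0xa3, 0x69, 0xa3, 0x5b, 0xa7]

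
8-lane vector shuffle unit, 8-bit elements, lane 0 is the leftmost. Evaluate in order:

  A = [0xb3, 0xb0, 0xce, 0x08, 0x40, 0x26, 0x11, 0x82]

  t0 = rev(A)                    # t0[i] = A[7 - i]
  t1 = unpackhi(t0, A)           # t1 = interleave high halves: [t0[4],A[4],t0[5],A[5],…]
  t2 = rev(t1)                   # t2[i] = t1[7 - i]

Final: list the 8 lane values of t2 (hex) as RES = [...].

→ t0 |82|11|26|40|08|ce|b0|b3|
→ t1 |08|40|ce|26|b0|11|b3|82|
→ t2 |82|b3|11|b0|26|ce|40|08|

RES = [0x82, 0xb3, 0x11, 0xb0, 0x26, 0xce, 0x40, 0x08]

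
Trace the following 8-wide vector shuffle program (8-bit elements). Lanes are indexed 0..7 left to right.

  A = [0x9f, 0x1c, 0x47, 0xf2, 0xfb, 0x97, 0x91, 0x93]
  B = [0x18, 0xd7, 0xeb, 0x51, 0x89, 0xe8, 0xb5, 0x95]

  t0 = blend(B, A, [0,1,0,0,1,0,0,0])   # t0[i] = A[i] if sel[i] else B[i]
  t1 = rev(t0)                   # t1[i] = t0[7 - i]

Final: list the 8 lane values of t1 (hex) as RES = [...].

RES = [ 0x95  0xb5  0xe8  0xfb  0x51  0xeb  0x1c  0x18 ]

  t0: 18 1c eb 51 fb e8 b5 95
  t1: 95 b5 e8 fb 51 eb 1c 18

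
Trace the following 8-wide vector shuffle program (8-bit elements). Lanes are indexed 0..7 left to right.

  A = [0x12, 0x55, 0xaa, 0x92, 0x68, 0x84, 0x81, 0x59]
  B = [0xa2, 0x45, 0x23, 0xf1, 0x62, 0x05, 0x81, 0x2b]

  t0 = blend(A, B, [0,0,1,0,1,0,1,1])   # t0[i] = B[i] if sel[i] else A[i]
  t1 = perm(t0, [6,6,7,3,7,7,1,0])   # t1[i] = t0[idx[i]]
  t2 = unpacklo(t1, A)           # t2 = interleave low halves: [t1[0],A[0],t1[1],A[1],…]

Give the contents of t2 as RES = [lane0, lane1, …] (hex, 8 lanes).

  t0: 12 55 23 92 62 84 81 2b
  t1: 81 81 2b 92 2b 2b 55 12
  t2: 81 12 81 55 2b aa 92 92

RES = [ 0x81  0x12  0x81  0x55  0x2b  0xaa  0x92  0x92 ]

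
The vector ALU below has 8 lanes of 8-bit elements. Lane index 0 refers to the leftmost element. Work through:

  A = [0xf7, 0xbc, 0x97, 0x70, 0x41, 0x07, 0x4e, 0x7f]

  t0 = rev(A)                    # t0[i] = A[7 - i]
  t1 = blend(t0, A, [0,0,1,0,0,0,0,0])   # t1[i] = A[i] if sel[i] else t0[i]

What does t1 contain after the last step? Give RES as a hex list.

t0 = [0x7f, 0x4e, 0x07, 0x41, 0x70, 0x97, 0xbc, 0xf7]
t1 = [0x7f, 0x4e, 0x97, 0x41, 0x70, 0x97, 0xbc, 0xf7]

RES = [ 0x7f  0x4e  0x97  0x41  0x70  0x97  0xbc  0xf7 ]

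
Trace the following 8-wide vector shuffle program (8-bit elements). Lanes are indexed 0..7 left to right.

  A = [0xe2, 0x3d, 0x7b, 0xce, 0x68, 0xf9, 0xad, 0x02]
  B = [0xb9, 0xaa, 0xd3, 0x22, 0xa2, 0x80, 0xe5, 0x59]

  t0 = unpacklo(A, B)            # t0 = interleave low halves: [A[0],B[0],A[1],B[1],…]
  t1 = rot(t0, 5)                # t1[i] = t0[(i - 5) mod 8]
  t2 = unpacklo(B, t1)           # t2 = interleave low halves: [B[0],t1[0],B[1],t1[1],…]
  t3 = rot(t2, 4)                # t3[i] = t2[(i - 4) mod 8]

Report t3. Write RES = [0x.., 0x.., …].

t0 = [0xe2, 0xb9, 0x3d, 0xaa, 0x7b, 0xd3, 0xce, 0x22]
t1 = [0xaa, 0x7b, 0xd3, 0xce, 0x22, 0xe2, 0xb9, 0x3d]
t2 = [0xb9, 0xaa, 0xaa, 0x7b, 0xd3, 0xd3, 0x22, 0xce]
t3 = [0xd3, 0xd3, 0x22, 0xce, 0xb9, 0xaa, 0xaa, 0x7b]

RES = [0xd3, 0xd3, 0x22, 0xce, 0xb9, 0xaa, 0xaa, 0x7b]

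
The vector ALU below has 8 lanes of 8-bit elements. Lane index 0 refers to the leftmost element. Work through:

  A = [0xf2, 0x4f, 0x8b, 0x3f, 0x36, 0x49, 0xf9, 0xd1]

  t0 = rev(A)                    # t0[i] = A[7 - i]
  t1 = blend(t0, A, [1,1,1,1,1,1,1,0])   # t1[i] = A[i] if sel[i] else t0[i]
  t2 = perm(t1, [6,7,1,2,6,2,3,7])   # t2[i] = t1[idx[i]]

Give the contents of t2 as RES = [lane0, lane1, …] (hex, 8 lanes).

t0 = [0xd1, 0xf9, 0x49, 0x36, 0x3f, 0x8b, 0x4f, 0xf2]
t1 = [0xf2, 0x4f, 0x8b, 0x3f, 0x36, 0x49, 0xf9, 0xf2]
t2 = [0xf9, 0xf2, 0x4f, 0x8b, 0xf9, 0x8b, 0x3f, 0xf2]

RES = [ 0xf9  0xf2  0x4f  0x8b  0xf9  0x8b  0x3f  0xf2 ]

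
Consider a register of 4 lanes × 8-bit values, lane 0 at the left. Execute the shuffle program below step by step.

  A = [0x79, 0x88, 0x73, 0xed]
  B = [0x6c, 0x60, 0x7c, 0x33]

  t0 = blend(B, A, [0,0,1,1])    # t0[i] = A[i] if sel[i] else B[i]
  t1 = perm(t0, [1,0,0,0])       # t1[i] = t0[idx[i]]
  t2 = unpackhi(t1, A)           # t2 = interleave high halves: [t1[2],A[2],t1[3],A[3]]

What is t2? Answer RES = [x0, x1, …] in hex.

→ t0 |6c|60|73|ed|
→ t1 |60|6c|6c|6c|
→ t2 |6c|73|6c|ed|

RES = [ 0x6c  0x73  0x6c  0xed ]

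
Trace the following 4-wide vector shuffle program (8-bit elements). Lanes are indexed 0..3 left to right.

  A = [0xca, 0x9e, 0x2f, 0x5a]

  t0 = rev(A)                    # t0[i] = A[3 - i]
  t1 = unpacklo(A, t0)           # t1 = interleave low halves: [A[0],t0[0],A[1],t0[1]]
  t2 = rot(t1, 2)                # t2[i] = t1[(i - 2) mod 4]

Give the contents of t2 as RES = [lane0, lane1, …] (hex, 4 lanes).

RES = [ 0x9e  0x2f  0xca  0x5a ]

t0 = [0x5a, 0x2f, 0x9e, 0xca]
t1 = [0xca, 0x5a, 0x9e, 0x2f]
t2 = [0x9e, 0x2f, 0xca, 0x5a]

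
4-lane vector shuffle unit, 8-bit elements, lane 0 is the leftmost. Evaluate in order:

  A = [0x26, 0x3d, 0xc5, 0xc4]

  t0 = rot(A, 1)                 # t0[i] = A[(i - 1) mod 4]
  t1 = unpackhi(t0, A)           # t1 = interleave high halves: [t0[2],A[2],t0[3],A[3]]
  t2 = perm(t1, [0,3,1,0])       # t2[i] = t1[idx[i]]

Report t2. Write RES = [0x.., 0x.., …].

RES = [ 0x3d  0xc4  0xc5  0x3d ]

  t0: c4 26 3d c5
  t1: 3d c5 c5 c4
  t2: 3d c4 c5 3d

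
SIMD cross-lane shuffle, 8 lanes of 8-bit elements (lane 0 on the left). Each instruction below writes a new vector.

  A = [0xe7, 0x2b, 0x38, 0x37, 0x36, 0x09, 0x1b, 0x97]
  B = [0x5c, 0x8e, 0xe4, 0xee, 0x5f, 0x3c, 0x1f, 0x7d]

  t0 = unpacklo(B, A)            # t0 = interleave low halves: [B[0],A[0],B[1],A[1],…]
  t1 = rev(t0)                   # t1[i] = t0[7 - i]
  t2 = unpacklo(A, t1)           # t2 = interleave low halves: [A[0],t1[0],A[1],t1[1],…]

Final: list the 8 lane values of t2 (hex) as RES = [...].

RES = [0xe7, 0x37, 0x2b, 0xee, 0x38, 0x38, 0x37, 0xe4]

t0 = [0x5c, 0xe7, 0x8e, 0x2b, 0xe4, 0x38, 0xee, 0x37]
t1 = [0x37, 0xee, 0x38, 0xe4, 0x2b, 0x8e, 0xe7, 0x5c]
t2 = [0xe7, 0x37, 0x2b, 0xee, 0x38, 0x38, 0x37, 0xe4]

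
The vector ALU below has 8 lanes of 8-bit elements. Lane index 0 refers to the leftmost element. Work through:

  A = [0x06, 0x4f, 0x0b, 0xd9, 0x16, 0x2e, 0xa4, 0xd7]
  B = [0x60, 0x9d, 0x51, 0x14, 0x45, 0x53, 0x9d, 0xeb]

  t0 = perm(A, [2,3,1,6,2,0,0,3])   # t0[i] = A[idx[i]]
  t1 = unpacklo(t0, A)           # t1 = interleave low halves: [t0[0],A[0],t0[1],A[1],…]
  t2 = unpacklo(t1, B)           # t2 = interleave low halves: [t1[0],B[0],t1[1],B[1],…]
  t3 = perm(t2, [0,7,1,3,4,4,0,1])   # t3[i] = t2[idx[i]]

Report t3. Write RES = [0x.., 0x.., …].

RES = [ 0x0b  0x14  0x60  0x9d  0xd9  0xd9  0x0b  0x60 ]

t0 = [0x0b, 0xd9, 0x4f, 0xa4, 0x0b, 0x06, 0x06, 0xd9]
t1 = [0x0b, 0x06, 0xd9, 0x4f, 0x4f, 0x0b, 0xa4, 0xd9]
t2 = [0x0b, 0x60, 0x06, 0x9d, 0xd9, 0x51, 0x4f, 0x14]
t3 = [0x0b, 0x14, 0x60, 0x9d, 0xd9, 0xd9, 0x0b, 0x60]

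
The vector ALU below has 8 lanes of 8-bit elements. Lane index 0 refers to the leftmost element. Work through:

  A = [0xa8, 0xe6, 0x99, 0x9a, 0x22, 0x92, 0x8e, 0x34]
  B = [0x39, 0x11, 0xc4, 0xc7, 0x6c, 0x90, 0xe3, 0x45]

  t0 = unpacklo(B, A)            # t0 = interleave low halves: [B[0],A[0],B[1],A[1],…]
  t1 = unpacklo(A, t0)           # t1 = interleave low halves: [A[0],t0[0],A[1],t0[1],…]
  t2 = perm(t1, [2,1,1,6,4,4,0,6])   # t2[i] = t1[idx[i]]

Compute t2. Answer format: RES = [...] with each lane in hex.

t0 = [0x39, 0xa8, 0x11, 0xe6, 0xc4, 0x99, 0xc7, 0x9a]
t1 = [0xa8, 0x39, 0xe6, 0xa8, 0x99, 0x11, 0x9a, 0xe6]
t2 = [0xe6, 0x39, 0x39, 0x9a, 0x99, 0x99, 0xa8, 0x9a]

RES = [0xe6, 0x39, 0x39, 0x9a, 0x99, 0x99, 0xa8, 0x9a]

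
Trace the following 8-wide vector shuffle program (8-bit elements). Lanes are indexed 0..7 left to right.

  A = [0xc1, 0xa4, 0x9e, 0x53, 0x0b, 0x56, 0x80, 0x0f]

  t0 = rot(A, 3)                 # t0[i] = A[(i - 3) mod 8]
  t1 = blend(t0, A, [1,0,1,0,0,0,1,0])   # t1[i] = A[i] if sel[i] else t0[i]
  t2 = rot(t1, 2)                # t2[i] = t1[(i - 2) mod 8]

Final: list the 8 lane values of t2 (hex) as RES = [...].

RES = [0x80, 0x0b, 0xc1, 0x80, 0x9e, 0xc1, 0xa4, 0x9e]

t0 = [0x56, 0x80, 0x0f, 0xc1, 0xa4, 0x9e, 0x53, 0x0b]
t1 = [0xc1, 0x80, 0x9e, 0xc1, 0xa4, 0x9e, 0x80, 0x0b]
t2 = [0x80, 0x0b, 0xc1, 0x80, 0x9e, 0xc1, 0xa4, 0x9e]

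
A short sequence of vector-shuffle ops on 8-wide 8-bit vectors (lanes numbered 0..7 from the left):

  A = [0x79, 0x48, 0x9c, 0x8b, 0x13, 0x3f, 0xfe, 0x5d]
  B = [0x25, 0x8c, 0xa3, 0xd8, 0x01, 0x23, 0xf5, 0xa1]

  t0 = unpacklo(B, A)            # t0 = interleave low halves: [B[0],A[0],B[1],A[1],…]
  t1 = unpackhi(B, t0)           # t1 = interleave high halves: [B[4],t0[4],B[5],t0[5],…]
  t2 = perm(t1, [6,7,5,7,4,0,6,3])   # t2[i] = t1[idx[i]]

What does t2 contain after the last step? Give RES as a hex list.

t0 = [0x25, 0x79, 0x8c, 0x48, 0xa3, 0x9c, 0xd8, 0x8b]
t1 = [0x01, 0xa3, 0x23, 0x9c, 0xf5, 0xd8, 0xa1, 0x8b]
t2 = [0xa1, 0x8b, 0xd8, 0x8b, 0xf5, 0x01, 0xa1, 0x9c]

RES = [ 0xa1  0x8b  0xd8  0x8b  0xf5  0x01  0xa1  0x9c ]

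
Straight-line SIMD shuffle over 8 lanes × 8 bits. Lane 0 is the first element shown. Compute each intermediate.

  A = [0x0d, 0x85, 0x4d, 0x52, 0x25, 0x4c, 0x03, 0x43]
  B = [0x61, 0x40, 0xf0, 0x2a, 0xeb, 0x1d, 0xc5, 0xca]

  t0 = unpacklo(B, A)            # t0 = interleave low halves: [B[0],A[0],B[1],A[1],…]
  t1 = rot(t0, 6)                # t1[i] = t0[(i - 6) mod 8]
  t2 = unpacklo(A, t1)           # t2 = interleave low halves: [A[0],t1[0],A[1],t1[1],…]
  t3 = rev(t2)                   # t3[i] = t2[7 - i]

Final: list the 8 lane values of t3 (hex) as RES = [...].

RES = [0x4d, 0x52, 0xf0, 0x4d, 0x85, 0x85, 0x40, 0x0d]

→ t0 |61|0d|40|85|f0|4d|2a|52|
→ t1 |40|85|f0|4d|2a|52|61|0d|
→ t2 |0d|40|85|85|4d|f0|52|4d|
→ t3 |4d|52|f0|4d|85|85|40|0d|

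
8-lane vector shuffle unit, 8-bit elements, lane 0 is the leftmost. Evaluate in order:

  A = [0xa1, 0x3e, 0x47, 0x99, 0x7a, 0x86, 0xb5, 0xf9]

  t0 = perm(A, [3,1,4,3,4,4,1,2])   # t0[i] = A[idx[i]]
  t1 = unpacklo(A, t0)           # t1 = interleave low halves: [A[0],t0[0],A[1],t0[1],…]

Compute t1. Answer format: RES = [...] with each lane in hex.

RES = [ 0xa1  0x99  0x3e  0x3e  0x47  0x7a  0x99  0x99 ]

→ t0 |99|3e|7a|99|7a|7a|3e|47|
→ t1 |a1|99|3e|3e|47|7a|99|99|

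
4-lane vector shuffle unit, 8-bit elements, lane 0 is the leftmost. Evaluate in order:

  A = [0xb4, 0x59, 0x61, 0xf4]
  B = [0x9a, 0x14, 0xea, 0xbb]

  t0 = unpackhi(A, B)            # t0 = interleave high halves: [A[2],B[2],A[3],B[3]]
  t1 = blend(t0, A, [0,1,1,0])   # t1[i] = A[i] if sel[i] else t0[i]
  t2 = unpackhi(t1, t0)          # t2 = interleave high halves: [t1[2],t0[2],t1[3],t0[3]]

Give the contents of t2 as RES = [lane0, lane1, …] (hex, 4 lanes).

→ t0 |61|ea|f4|bb|
→ t1 |61|59|61|bb|
→ t2 |61|f4|bb|bb|

RES = [ 0x61  0xf4  0xbb  0xbb ]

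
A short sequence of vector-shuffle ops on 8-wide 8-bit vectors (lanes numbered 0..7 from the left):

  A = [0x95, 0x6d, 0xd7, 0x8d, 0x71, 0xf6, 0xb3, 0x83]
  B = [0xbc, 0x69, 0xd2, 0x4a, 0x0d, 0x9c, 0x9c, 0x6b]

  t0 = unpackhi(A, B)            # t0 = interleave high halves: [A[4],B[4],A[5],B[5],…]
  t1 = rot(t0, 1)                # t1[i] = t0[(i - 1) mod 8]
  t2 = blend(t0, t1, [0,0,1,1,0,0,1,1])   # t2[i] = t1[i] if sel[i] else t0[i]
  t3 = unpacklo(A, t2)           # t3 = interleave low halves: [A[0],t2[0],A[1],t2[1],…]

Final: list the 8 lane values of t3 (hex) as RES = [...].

RES = [0x95, 0x71, 0x6d, 0x0d, 0xd7, 0x0d, 0x8d, 0xf6]

t0 = [0x71, 0x0d, 0xf6, 0x9c, 0xb3, 0x9c, 0x83, 0x6b]
t1 = [0x6b, 0x71, 0x0d, 0xf6, 0x9c, 0xb3, 0x9c, 0x83]
t2 = [0x71, 0x0d, 0x0d, 0xf6, 0xb3, 0x9c, 0x9c, 0x83]
t3 = [0x95, 0x71, 0x6d, 0x0d, 0xd7, 0x0d, 0x8d, 0xf6]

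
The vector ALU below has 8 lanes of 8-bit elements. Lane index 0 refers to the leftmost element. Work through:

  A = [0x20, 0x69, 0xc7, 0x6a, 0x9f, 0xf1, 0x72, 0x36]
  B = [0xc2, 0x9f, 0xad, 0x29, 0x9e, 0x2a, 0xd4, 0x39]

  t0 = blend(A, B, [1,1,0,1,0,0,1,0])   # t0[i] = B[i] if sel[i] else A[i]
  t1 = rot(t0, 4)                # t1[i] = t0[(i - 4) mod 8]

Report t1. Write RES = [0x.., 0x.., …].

RES = [ 0x9f  0xf1  0xd4  0x36  0xc2  0x9f  0xc7  0x29 ]

  t0: c2 9f c7 29 9f f1 d4 36
  t1: 9f f1 d4 36 c2 9f c7 29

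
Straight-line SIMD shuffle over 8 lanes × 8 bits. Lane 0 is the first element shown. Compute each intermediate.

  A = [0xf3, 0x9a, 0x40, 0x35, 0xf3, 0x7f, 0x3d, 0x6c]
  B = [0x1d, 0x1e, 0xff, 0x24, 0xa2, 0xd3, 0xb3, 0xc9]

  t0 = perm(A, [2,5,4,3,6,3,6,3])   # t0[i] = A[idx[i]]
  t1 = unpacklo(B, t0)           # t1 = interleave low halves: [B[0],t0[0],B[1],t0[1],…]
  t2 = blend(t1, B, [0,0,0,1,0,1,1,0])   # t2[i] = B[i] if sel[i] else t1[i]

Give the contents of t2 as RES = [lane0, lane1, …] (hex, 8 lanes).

  t0: 40 7f f3 35 3d 35 3d 35
  t1: 1d 40 1e 7f ff f3 24 35
  t2: 1d 40 1e 24 ff d3 b3 35

RES = [0x1d, 0x40, 0x1e, 0x24, 0xff, 0xd3, 0xb3, 0x35]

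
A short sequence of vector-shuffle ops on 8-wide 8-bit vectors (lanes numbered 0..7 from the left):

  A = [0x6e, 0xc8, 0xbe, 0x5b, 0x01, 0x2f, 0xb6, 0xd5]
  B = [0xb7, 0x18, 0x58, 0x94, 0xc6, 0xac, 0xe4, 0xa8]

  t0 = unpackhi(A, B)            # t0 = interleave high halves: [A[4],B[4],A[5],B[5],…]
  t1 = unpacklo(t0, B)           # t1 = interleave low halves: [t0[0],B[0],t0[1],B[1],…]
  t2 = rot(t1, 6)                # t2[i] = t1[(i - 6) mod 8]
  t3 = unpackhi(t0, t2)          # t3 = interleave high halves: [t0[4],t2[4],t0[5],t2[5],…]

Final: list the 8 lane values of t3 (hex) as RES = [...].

RES = [ 0xb6  0xac  0xe4  0x94  0xd5  0x01  0xa8  0xb7 ]

→ t0 |01|c6|2f|ac|b6|e4|d5|a8|
→ t1 |01|b7|c6|18|2f|58|ac|94|
→ t2 |c6|18|2f|58|ac|94|01|b7|
→ t3 |b6|ac|e4|94|d5|01|a8|b7|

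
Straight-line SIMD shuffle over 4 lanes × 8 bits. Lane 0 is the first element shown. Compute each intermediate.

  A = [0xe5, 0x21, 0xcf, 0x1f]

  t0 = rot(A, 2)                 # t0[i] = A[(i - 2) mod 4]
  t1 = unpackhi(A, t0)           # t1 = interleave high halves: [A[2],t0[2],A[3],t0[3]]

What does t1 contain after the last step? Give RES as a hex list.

  t0: cf 1f e5 21
  t1: cf e5 1f 21

RES = [ 0xcf  0xe5  0x1f  0x21 ]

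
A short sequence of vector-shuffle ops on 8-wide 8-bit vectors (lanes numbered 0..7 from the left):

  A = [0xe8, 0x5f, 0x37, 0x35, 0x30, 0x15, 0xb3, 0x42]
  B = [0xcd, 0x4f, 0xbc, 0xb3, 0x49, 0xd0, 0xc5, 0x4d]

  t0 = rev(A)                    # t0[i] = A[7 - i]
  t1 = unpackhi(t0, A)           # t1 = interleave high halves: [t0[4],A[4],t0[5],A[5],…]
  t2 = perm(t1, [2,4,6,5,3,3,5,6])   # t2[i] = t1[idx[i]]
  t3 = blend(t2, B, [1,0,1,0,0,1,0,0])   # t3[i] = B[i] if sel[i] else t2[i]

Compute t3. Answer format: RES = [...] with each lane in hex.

RES = [ 0xcd  0x5f  0xbc  0xb3  0x15  0xd0  0xb3  0xe8 ]

  t0: 42 b3 15 30 35 37 5f e8
  t1: 35 30 37 15 5f b3 e8 42
  t2: 37 5f e8 b3 15 15 b3 e8
  t3: cd 5f bc b3 15 d0 b3 e8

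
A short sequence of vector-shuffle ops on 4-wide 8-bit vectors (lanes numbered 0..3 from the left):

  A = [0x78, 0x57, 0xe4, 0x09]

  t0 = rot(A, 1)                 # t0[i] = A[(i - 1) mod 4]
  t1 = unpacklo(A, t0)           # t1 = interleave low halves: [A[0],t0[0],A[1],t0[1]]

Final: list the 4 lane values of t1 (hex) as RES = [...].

RES = [ 0x78  0x09  0x57  0x78 ]

→ t0 |09|78|57|e4|
→ t1 |78|09|57|78|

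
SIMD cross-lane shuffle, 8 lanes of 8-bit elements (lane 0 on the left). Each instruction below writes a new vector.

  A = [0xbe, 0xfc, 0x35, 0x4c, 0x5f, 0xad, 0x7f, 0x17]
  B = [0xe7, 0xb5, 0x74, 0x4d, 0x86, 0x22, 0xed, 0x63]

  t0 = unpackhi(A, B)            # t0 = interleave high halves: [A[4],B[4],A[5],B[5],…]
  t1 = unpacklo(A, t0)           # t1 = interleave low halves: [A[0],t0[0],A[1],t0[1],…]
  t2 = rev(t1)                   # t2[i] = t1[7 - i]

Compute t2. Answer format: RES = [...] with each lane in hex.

  t0: 5f 86 ad 22 7f ed 17 63
  t1: be 5f fc 86 35 ad 4c 22
  t2: 22 4c ad 35 86 fc 5f be

RES = [ 0x22  0x4c  0xad  0x35  0x86  0xfc  0x5f  0xbe ]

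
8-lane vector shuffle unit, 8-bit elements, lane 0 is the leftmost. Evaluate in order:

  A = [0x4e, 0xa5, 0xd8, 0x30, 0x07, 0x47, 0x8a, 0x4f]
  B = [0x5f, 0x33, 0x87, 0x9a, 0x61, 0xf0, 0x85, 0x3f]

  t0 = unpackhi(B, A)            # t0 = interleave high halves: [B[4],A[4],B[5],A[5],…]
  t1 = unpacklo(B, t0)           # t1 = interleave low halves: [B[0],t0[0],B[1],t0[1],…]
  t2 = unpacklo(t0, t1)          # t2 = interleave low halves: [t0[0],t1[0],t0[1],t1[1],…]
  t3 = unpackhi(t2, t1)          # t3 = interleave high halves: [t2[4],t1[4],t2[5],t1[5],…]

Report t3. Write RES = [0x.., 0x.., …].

RES = [ 0xf0  0x87  0x33  0xf0  0x47  0x9a  0x07  0x47 ]

  t0: 61 07 f0 47 85 8a 3f 4f
  t1: 5f 61 33 07 87 f0 9a 47
  t2: 61 5f 07 61 f0 33 47 07
  t3: f0 87 33 f0 47 9a 07 47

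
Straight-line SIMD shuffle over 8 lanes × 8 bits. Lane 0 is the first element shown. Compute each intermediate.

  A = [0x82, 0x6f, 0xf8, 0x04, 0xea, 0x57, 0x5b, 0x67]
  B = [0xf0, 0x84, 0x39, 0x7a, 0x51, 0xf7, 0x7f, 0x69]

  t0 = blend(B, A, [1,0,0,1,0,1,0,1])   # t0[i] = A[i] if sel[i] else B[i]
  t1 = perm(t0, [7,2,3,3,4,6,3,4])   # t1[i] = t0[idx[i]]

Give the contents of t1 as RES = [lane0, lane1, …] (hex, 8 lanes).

→ t0 |82|84|39|04|51|57|7f|67|
→ t1 |67|39|04|04|51|7f|04|51|

RES = [0x67, 0x39, 0x04, 0x04, 0x51, 0x7f, 0x04, 0x51]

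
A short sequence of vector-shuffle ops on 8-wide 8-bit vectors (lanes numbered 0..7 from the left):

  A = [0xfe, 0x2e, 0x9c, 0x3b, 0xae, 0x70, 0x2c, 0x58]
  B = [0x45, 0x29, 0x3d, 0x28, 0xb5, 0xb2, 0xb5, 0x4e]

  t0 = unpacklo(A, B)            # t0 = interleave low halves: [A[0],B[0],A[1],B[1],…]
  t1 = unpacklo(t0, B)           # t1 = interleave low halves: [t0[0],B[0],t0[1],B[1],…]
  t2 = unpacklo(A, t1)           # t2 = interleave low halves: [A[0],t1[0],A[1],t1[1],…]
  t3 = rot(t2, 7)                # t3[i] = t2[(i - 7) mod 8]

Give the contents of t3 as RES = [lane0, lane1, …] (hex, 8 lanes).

  t0: fe 45 2e 29 9c 3d 3b 28
  t1: fe 45 45 29 2e 3d 29 28
  t2: fe fe 2e 45 9c 45 3b 29
  t3: fe 2e 45 9c 45 3b 29 fe

RES = [ 0xfe  0x2e  0x45  0x9c  0x45  0x3b  0x29  0xfe ]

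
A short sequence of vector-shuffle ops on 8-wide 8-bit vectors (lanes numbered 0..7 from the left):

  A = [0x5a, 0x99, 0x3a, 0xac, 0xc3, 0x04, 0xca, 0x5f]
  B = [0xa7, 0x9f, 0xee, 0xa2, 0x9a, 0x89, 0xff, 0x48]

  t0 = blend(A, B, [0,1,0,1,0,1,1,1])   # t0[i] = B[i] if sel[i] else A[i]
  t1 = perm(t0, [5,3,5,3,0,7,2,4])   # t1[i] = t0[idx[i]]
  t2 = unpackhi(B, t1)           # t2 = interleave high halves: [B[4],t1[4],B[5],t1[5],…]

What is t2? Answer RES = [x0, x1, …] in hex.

  t0: 5a 9f 3a a2 c3 89 ff 48
  t1: 89 a2 89 a2 5a 48 3a c3
  t2: 9a 5a 89 48 ff 3a 48 c3

RES = [ 0x9a  0x5a  0x89  0x48  0xff  0x3a  0x48  0xc3 ]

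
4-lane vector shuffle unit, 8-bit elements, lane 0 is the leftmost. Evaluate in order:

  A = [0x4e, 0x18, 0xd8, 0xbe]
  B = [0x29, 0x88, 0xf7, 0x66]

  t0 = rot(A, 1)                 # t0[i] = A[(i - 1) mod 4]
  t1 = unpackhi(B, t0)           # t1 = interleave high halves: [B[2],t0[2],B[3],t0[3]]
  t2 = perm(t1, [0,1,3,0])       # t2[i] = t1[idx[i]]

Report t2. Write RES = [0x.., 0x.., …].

t0 = [0xbe, 0x4e, 0x18, 0xd8]
t1 = [0xf7, 0x18, 0x66, 0xd8]
t2 = [0xf7, 0x18, 0xd8, 0xf7]

RES = [0xf7, 0x18, 0xd8, 0xf7]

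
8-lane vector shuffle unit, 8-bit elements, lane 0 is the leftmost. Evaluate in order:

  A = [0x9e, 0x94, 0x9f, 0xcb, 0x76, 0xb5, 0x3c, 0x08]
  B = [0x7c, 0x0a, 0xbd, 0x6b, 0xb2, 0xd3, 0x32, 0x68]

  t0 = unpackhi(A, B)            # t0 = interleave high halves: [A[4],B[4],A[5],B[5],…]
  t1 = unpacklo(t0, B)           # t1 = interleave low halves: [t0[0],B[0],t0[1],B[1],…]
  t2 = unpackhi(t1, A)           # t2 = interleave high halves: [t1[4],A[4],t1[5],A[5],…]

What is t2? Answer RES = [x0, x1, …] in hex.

RES = [ 0xb5  0x76  0xbd  0xb5  0xd3  0x3c  0x6b  0x08 ]

t0 = [0x76, 0xb2, 0xb5, 0xd3, 0x3c, 0x32, 0x08, 0x68]
t1 = [0x76, 0x7c, 0xb2, 0x0a, 0xb5, 0xbd, 0xd3, 0x6b]
t2 = [0xb5, 0x76, 0xbd, 0xb5, 0xd3, 0x3c, 0x6b, 0x08]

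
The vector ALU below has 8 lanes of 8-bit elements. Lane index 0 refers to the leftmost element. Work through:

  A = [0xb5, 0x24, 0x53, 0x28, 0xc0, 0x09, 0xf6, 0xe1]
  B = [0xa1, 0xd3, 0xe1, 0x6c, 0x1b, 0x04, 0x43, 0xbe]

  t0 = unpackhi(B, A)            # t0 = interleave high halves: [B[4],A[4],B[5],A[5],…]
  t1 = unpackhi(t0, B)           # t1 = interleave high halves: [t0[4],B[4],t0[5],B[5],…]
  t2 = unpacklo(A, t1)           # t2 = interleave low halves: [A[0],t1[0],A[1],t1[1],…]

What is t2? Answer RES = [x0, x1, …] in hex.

RES = [0xb5, 0x43, 0x24, 0x1b, 0x53, 0xf6, 0x28, 0x04]

→ t0 |1b|c0|04|09|43|f6|be|e1|
→ t1 |43|1b|f6|04|be|43|e1|be|
→ t2 |b5|43|24|1b|53|f6|28|04|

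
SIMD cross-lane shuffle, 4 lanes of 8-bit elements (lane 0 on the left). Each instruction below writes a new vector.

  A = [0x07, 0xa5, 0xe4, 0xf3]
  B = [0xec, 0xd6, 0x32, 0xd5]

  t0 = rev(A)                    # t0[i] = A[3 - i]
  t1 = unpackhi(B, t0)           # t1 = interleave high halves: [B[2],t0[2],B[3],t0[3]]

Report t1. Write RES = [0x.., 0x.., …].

  t0: f3 e4 a5 07
  t1: 32 a5 d5 07

RES = [0x32, 0xa5, 0xd5, 0x07]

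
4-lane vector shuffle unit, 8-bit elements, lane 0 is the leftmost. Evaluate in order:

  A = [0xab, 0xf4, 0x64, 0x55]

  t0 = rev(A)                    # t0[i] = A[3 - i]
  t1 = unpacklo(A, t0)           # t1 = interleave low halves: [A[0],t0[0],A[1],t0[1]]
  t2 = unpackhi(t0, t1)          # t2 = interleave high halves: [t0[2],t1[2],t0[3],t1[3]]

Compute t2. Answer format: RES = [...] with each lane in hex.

RES = [0xf4, 0xf4, 0xab, 0x64]

  t0: 55 64 f4 ab
  t1: ab 55 f4 64
  t2: f4 f4 ab 64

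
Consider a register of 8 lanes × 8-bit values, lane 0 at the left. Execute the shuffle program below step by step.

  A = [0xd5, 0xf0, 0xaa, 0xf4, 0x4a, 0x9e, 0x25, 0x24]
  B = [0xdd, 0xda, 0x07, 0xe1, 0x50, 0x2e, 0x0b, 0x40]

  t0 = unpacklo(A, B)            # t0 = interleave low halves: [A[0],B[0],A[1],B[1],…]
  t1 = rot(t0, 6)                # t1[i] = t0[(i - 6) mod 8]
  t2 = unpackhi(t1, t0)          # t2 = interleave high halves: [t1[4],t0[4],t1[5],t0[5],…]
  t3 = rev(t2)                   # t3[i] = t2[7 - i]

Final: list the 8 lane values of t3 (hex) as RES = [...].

  t0: d5 dd f0 da aa 07 f4 e1
  t1: f0 da aa 07 f4 e1 d5 dd
  t2: f4 aa e1 07 d5 f4 dd e1
  t3: e1 dd f4 d5 07 e1 aa f4

RES = [0xe1, 0xdd, 0xf4, 0xd5, 0x07, 0xe1, 0xaa, 0xf4]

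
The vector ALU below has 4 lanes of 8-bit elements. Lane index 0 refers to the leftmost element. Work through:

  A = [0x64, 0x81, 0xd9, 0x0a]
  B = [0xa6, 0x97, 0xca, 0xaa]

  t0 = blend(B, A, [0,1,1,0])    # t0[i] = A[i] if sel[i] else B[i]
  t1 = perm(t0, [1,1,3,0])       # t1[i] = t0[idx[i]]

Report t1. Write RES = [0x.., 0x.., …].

RES = [ 0x81  0x81  0xaa  0xa6 ]

  t0: a6 81 d9 aa
  t1: 81 81 aa a6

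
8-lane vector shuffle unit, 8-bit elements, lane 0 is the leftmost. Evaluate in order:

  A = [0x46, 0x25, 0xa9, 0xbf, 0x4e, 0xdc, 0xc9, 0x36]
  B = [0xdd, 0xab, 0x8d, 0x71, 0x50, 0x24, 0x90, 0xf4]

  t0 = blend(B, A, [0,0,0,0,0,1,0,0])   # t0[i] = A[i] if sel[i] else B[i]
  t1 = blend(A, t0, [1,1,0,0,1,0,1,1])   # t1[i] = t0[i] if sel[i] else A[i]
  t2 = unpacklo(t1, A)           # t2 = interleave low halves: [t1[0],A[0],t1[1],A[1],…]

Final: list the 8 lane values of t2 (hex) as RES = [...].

→ t0 |dd|ab|8d|71|50|dc|90|f4|
→ t1 |dd|ab|a9|bf|50|dc|90|f4|
→ t2 |dd|46|ab|25|a9|a9|bf|bf|

RES = [ 0xdd  0x46  0xab  0x25  0xa9  0xa9  0xbf  0xbf ]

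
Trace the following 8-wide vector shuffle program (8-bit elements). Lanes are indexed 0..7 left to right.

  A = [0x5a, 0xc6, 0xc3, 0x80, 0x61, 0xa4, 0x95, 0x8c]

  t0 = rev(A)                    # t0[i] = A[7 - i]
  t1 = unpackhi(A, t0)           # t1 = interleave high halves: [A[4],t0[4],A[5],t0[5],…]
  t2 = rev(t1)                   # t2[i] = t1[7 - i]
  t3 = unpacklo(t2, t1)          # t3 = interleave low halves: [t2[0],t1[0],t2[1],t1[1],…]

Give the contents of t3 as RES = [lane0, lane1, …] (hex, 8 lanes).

RES = [0x5a, 0x61, 0x8c, 0x80, 0xc6, 0xa4, 0x95, 0xc3]

t0 = [0x8c, 0x95, 0xa4, 0x61, 0x80, 0xc3, 0xc6, 0x5a]
t1 = [0x61, 0x80, 0xa4, 0xc3, 0x95, 0xc6, 0x8c, 0x5a]
t2 = [0x5a, 0x8c, 0xc6, 0x95, 0xc3, 0xa4, 0x80, 0x61]
t3 = [0x5a, 0x61, 0x8c, 0x80, 0xc6, 0xa4, 0x95, 0xc3]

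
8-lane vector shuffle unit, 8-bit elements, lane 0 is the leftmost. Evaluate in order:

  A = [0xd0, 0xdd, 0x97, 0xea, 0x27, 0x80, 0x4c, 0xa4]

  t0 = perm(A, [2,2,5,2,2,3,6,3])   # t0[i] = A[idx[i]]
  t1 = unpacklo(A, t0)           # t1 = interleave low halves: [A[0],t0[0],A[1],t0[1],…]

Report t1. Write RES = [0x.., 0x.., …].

  t0: 97 97 80 97 97 ea 4c ea
  t1: d0 97 dd 97 97 80 ea 97

RES = [0xd0, 0x97, 0xdd, 0x97, 0x97, 0x80, 0xea, 0x97]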